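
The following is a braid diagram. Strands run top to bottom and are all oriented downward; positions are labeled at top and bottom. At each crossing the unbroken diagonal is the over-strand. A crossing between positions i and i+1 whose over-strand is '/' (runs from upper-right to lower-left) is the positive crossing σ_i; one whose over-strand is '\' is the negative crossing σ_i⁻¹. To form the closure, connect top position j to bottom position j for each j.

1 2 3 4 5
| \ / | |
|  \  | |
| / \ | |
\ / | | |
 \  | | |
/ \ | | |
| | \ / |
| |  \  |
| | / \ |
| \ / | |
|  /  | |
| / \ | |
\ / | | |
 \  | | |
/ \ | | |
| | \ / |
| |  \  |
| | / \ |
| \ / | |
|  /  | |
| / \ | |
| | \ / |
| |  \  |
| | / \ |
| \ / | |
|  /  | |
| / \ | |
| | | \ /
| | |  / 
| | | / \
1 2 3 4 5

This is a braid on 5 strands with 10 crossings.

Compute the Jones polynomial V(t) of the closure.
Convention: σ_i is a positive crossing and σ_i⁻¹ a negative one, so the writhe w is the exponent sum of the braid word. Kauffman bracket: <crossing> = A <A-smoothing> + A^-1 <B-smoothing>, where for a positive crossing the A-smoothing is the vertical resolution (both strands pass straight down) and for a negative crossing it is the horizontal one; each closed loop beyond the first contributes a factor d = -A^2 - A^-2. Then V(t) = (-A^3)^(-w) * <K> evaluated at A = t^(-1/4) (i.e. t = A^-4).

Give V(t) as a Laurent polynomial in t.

t - 2 + 3*t^-1 - 3*t^-2 + 4*t^-3 - 3*t^-4 + 2*t^-5 - t^-6

Derivation:
Reading the diagram top to bottom ('/'-over between positions i,i+1 = s_i, '\'-over = s_i^-1): braid word = s2^-1 s1^-1 s3^-1 s2 s1^-1 s3^-1 s2 s3^-1 s2 s4.
The presented braid s2^-1 s1^-1 s3^-1 s2 s1^-1 s3^-1 s2 s3^-1 s2 s4 on 5 strands reduces by inverse Markov moves (closure unchanged at each step):
  Destabilize: the word has the form β·s4 where s4 occurs only as the final letter (β ∈ B_4); drop it and the last strand → 4 strands.
  Deconjugate: the word is γ·β·γ⁻¹ with γ = s2^-1 (prefix) and γ⁻¹ = s2 (suffix); strip both.
Reduced to β = s1^-1 s3^-1 s2 s1^-1 s3^-1 s2 s3^-1 on 4 strands, 7 crossings.
Compute on β:
Braid: s1^-1 s3^-1 s2 s1^-1 s3^-1 s2 s3^-1 on 4 strands, 7 crossings.
Writhe w = (#positive) - (#negative) = 2 - 5 = -3.
State-sum expansion of <K>. There are 2^7 = 128 states.
Smooth each crossing (0=||, 1=⌣⌢); contribution A^(Σ sign_k(1-2s_k)) * d^(L-1).
Tabulate the states by total A-exponent and number of loops L (A-exp: L × count):
  A^7: L=5 ×1
  A^5: L=4 ×7
  A^3: L=3 ×20, L=5 ×1
  A^1: L=2 ×29, L=4 ×6
  A^-1: L=1 ×19, L=3 ×16
  A^-3: L=2 ×19, L=4 ×2
  A^-5: L=3 ×7
  A^-7: L=4 ×1
Each group contributes A^e * Σ count * d^(L-1):
Powers of d = -A^2 - A^-2: d^2 = A^4 + 2 + A^-4; d^3 = -A^6 - 3*A^2 - 3*A^-2 - A^-6; d^4 = A^8 + 4*A^4 + 6 + 4*A^-4 + A^-8.
  A^7 * (d^4) = A^15 + 4*A^11 + 6*A^7 + 4*A^3 + A^-1
  A^5 * (7*d^3) = -7*A^11 - 21*A^7 - 21*A^3 - 7*A^-1
  A^3 * (20*d^2 + d^4) = A^11 + 24*A^7 + 46*A^3 + 24*A^-1 + A^-5
  A^1 * (29*d + 6*d^3) = -6*A^7 - 47*A^3 - 47*A^-1 - 6*A^-5
  A^-1 * (19 + 16*d^2) = 16*A^3 + 51*A^-1 + 16*A^-5
  A^-3 * (19*d + 2*d^3) = -2*A^3 - 25*A^-1 - 25*A^-5 - 2*A^-9
  A^-5 * (7*d^2) = 7*A^-1 + 14*A^-5 + 7*A^-9
  A^-7 * (d^3) = -A^-1 - 3*A^-5 - 3*A^-9 - A^-13
Summing the groups: <K> = A^15 - 2*A^11 + 3*A^7 - 4*A^3 + 3*A^-1 - 3*A^-5 + 2*A^-9 - A^-13
Normalise by the writhe: (-A^3)^(-w) = (-A^3)^(3) = -A^9, so f(A) = -A^9 * <K> = -A^24 + 2*A^20 - 3*A^16 + 4*A^12 - 3*A^8 + 3*A^4 - 2 + A^-4.
Substitute A = t^(-1/4), i.e. A^e → t^(-e/4): V(t) = t - 2 + 3*t^-1 - 3*t^-2 + 4*t^-3 - 3*t^-4 + 2*t^-5 - t^-6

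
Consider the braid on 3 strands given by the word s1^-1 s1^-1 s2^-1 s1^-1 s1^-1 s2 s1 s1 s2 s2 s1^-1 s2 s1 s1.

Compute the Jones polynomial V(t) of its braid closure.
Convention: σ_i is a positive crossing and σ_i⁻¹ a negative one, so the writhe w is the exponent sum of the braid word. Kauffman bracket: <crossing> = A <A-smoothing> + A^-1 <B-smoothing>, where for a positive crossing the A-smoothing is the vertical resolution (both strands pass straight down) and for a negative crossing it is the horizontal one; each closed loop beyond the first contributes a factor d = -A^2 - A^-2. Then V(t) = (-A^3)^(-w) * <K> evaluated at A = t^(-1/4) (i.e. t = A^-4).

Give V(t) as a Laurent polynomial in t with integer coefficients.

The presented braid s1^-1 s1^-1 s2^-1 s1^-1 s1^-1 s2 s1 s1 s2 s2 s1^-1 s2 s1 s1 on 3 strands reduces by inverse Markov moves (closure unchanged at each step):
  Deconjugate: the word is γ·β·γ⁻¹ with γ = s1^-1 s1^-1 (prefix) and γ⁻¹ = s1 s1 (suffix); strip both.
  Deconjugate: the word is γ·β·γ⁻¹ with γ = s2^-1 (prefix) and γ⁻¹ = s2 (suffix); strip both.
Reduced to β = s1^-1 s1^-1 s2 s1 s1 s2 s2 s1^-1 on 3 strands, 8 crossings.
Compute on β:
Braid: s1^-1 s1^-1 s2 s1 s1 s2 s2 s1^-1 on 3 strands, 8 crossings.
Writhe w = (#positive) - (#negative) = 5 - 3 = 2.
State-sum expansion of <K>. There are 2^8 = 256 states.
For each crossing: s=0 is the vertical smoothing, s=1 horizontal. Crossing k contributes A^(sign_k * (1 - 2*s_k)); loop factor d = -A^2 - A^-2.
Tabulate the states by total A-exponent and number of loops L (A-exp: L × count):
  A^8: L=4 ×1
  A^6: L=3 ×6, L=5 ×2
  A^4: L=2 ×12, L=4 ×15, L=6 ×1
  A^2: L=1 ×9, L=3 ×38, L=5 ×9
  A^0: L=2 ×44, L=4 ×25, L=6 ×1
  A^-2: L=1 ×18, L=3 ×34, L=5 ×4
  A^-4: L=2 ×21, L=4 ×7
  A^-6: L=3 ×8
  A^-8: L=4 ×1
Each group contributes A^e * Σ count * d^(L-1):
Powers of d = -A^2 - A^-2: d^2 = A^4 + 2 + A^-4; d^3 = -A^6 - 3*A^2 - 3*A^-2 - A^-6; d^4 = A^8 + 4*A^4 + 6 + 4*A^-4 + A^-8; d^5 = -A^10 - 5*A^6 - 10*A^2 - 10*A^-2 - 5*A^-6 - A^-10.
  A^8 * (d^3) = -A^14 - 3*A^10 - 3*A^6 - A^2
  A^6 * (6*d^2 + 2*d^4) = 2*A^14 + 14*A^10 + 24*A^6 + 14*A^2 + 2*A^-2
  A^4 * (12*d + 15*d^3 + d^5) = -A^14 - 20*A^10 - 67*A^6 - 67*A^2 - 20*A^-2 - A^-6
  A^2 * (9 + 38*d^2 + 9*d^4) = 9*A^10 + 74*A^6 + 139*A^2 + 74*A^-2 + 9*A^-6
  A^0 * (44*d + 25*d^3 + d^5) = -A^10 - 30*A^6 - 129*A^2 - 129*A^-2 - 30*A^-6 - A^-10
  A^-2 * (18 + 34*d^2 + 4*d^4) = 4*A^6 + 50*A^2 + 110*A^-2 + 50*A^-6 + 4*A^-10
  A^-4 * (21*d + 7*d^3) = -7*A^2 - 42*A^-2 - 42*A^-6 - 7*A^-10
  A^-6 * (8*d^2) = 8*A^-2 + 16*A^-6 + 8*A^-10
  A^-8 * (d^3) = -A^-2 - 3*A^-6 - 3*A^-10 - A^-14
Summing the groups: <K> = -A^10 + 2*A^6 - A^2 + 2*A^-2 - A^-6 + A^-10 - A^-14
Normalise by the writhe: (-A^3)^(-w) = (-A^3)^(-2) = A^-6, so f(A) = A^-6 * <K> = -A^4 + 2 - A^-4 + 2*A^-8 - A^-12 + A^-16 - A^-20.
Substitute A = t^(-1/4), i.e. A^e → t^(-e/4): V(t) = -t^5 + t^4 - t^3 + 2*t^2 - t + 2 - t^-1

Answer: -t^5 + t^4 - t^3 + 2*t^2 - t + 2 - t^-1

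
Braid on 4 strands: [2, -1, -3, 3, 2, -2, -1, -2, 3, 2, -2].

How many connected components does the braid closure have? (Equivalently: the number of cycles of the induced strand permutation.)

Track the strand permutation on 4 strands, starting from identity.
  step 1: s2 swaps positions 2,3 -> [1 3 2 4]
  step 2: s1^-1 swaps positions 1,2 -> [3 1 2 4]
  step 3: s3^-1 swaps positions 3,4 -> [3 1 4 2]
  step 4: s3 swaps positions 3,4 -> [3 1 2 4]
  step 5: s2 swaps positions 2,3 -> [3 2 1 4]
  step 6: s2^-1 swaps positions 2,3 -> [3 1 2 4]
  step 7: s1^-1 swaps positions 1,2 -> [1 3 2 4]
  step 8: s2^-1 swaps positions 2,3 -> [1 2 3 4]
  step 9: s3 swaps positions 3,4 -> [1 2 4 3]
  step 10: s2 swaps positions 2,3 -> [1 4 2 3]
  step 11: s2^-1 swaps positions 2,3 -> [1 2 4 3]
Final permutation (position -> original strand): [1 2 4 3]
Closure components = cycle count of this permutation = 3.

Answer: 3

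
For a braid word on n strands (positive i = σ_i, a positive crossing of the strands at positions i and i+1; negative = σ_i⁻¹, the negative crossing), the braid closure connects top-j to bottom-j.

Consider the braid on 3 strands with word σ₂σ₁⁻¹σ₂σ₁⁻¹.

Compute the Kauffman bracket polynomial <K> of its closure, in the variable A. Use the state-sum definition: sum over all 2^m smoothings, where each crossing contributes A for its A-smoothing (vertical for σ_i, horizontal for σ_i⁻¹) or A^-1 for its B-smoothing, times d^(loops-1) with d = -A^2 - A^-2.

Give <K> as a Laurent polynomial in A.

A^8 - A^4 + 1 - A^-4 + A^-8

Derivation:
Braid: s2 s1^-1 s2 s1^-1 on 3 strands, 4 crossings.
Writhe w = (#positive) - (#negative) = 2 - 2 = 0.
Enumerate smoothing states for the bracket polynomial. There are 2^4 = 16 states.
Each crossing splits two ways (0=vertical, 1=horizontal). The state's weight is A^(#A-smoothings - #B-smoothings) * d^(loops - 1).
  state 0000: A-exp=+0, loops=3, term = A^0 * d^2
  state 0001: A-exp=+2, loops=2, term = A^2 * d^1
  state 0010: A-exp=-2, loops=2, term = A^-2 * d^1
  state 0011: A-exp=+0, loops=1, term = A^0 * d^0
  state 0100: A-exp=+2, loops=2, term = A^2 * d^1
  state 0101: A-exp=+4, loops=3, term = A^4 * d^2
  state 0110: A-exp=+0, loops=1, term = A^0 * d^0
  state 0111: A-exp=+2, loops=2, term = A^2 * d^1
  state 1000: A-exp=-2, loops=2, term = A^-2 * d^1
  state 1001: A-exp=+0, loops=1, term = A^0 * d^0
  state 1010: A-exp=-4, loops=3, term = A^-4 * d^2
  state 1011: A-exp=-2, loops=2, term = A^-2 * d^1
  state 1100: A-exp=+0, loops=1, term = A^0 * d^0
  state 1101: A-exp=+2, loops=2, term = A^2 * d^1
  state 1110: A-exp=-2, loops=2, term = A^-2 * d^1
  state 1111: A-exp=+0, loops=1, term = A^0 * d^0
Collect the terms by A-exponent (count of states per loop number):
Powers of d = -A^2 - A^-2: d^2 = A^4 + 2 + A^-4.
  A^4 * (d^2) = A^8 + 2*A^4 + 1
  A^2 * (4*d) = -4*A^4 - 4
  A^0 * (5 + d^2) = A^4 + 7 + A^-4
  A^-2 * (4*d) = -4 - 4*A^-4
  A^-4 * (d^2) = 1 + 2*A^-4 + A^-8
Summing the groups: <K> = A^8 - A^4 + 1 - A^-4 + A^-8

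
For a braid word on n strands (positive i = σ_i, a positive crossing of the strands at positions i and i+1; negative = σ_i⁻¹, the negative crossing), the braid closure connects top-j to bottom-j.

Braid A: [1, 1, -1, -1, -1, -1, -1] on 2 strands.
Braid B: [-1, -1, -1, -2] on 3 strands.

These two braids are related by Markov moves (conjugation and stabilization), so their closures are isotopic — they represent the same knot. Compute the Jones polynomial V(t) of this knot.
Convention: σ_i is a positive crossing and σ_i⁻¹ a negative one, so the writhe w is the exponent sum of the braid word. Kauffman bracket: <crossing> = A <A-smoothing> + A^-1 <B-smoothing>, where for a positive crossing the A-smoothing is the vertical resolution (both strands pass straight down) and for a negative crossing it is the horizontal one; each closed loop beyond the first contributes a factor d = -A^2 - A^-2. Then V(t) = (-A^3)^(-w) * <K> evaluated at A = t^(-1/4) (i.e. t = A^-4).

t^-1 + t^-3 - t^-4

Derivation:
Markov-equivalent braids have isotopic closures, hence identical knot invariants. Strip the Markov moves from each word to reach a common short braid β, then compute V(t) once on β.
Braid A: s1 s1 s1^-1 s1^-1 s1^-1 s1^-1 s1^-1 on 2 strands reduces by inverse Markov moves (closure unchanged at each step):
  Deconjugate: the word is γ·β·γ⁻¹ with γ = s1 s1 (prefix) and γ⁻¹ = s1^-1 s1^-1 (suffix); strip both.
Reduced to β = s1^-1 s1^-1 s1^-1 on 2 strands, 3 crossings.
Braid B: s1^-1 s1^-1 s1^-1 s2^-1 on 3 strands reduces by inverse Markov moves (closure unchanged at each step):
  Destabilize: the word has the form β·s2^-1 where s2^-1 occurs only as the final letter (β ∈ B_2); drop it and the last strand → 2 strands.
Reduced to β = s1^-1 s1^-1 s1^-1 on 2 strands, 3 crossings.
Both give the same β = s1^-1 s1^-1 s1^-1 on 2 strands, so one state sum suffices:
Braid: s1^-1 s1^-1 s1^-1 on 2 strands, 3 crossings.
Writhe w = (#positive) - (#negative) = 0 - 3 = -3.
Enumerate smoothing states for the bracket polynomial. There are 2^3 = 8 states.
Each crossing splits two ways (0=vertical, 1=horizontal). The state's weight is A^(#A-smoothings - #B-smoothings) * d^(loops - 1).
  state 000: A-exp=-3, loops=2, term = A^-3 * d^1
  state 001: A-exp=-1, loops=1, term = A^-1 * d^0
  state 010: A-exp=-1, loops=1, term = A^-1 * d^0
  state 011: A-exp=+1, loops=2, term = A^1 * d^1
  state 100: A-exp=-1, loops=1, term = A^-1 * d^0
  state 101: A-exp=+1, loops=2, term = A^1 * d^1
  state 110: A-exp=+1, loops=2, term = A^1 * d^1
  state 111: A-exp=+3, loops=3, term = A^3 * d^2
Collect the terms by A-exponent (count of states per loop number):
Powers of d = -A^2 - A^-2: d^2 = A^4 + 2 + A^-4.
  A^3 * (d^2) = A^7 + 2*A^3 + A^-1
  A^1 * (3*d) = -3*A^3 - 3*A^-1
  A^-1 * (3) = 3*A^-1
  A^-3 * (d) = -A^-1 - A^-5
Summing the groups: <K> = A^7 - A^3 - A^-5
Normalise by the writhe: (-A^3)^(-w) = (-A^3)^(3) = -A^9, so f(A) = -A^9 * <K> = -A^16 + A^12 + A^4.
Substitute A = t^(-1/4), i.e. A^e → t^(-e/4): V(t) = t^-1 + t^-3 - t^-4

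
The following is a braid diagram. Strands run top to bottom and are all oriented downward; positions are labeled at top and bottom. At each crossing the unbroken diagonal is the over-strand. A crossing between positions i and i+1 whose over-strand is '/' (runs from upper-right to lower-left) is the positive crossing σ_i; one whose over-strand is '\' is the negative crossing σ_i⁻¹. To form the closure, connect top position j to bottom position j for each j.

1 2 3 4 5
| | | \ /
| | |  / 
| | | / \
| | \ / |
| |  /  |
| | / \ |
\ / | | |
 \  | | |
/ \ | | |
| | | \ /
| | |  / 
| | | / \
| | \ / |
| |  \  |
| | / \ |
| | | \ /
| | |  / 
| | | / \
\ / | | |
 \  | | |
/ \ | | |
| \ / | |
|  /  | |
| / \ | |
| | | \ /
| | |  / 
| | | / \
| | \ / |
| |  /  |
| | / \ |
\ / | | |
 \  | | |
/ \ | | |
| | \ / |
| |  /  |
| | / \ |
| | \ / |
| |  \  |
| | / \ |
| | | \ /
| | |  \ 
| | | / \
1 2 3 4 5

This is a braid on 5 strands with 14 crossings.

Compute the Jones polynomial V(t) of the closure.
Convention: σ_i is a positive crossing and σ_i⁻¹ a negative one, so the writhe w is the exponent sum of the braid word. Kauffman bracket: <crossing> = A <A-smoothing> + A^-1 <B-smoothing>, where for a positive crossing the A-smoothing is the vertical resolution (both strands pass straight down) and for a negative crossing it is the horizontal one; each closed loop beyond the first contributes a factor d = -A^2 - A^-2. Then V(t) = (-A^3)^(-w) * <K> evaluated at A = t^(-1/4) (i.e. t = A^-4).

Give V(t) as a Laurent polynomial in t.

-t^5 + t^4 - 2*t^3 + 4*t^2 - 3*t + 4 - 3*t^-1 + 2*t^-2 - t^-3

Derivation:
Reading the diagram top to bottom ('/'-over between positions i,i+1 = s_i, '\'-over = s_i^-1): braid word = s4 s3 s1^-1 s4 s3^-1 s4 s1^-1 s2 s4 s3 s1^-1 s3 s3^-1 s4^-1.
The presented braid s4 s3 s1^-1 s4 s3^-1 s4 s1^-1 s2 s4 s3 s1^-1 s3 s3^-1 s4^-1 on 5 strands reduces by inverse Markov moves (closure unchanged at each step):
  Deconjugate: the word is γ·β·γ⁻¹ with γ = s4 s3 (prefix) and γ⁻¹ = s3^-1 s4^-1 (suffix); strip both.
Reduced to β = s1^-1 s4 s3^-1 s4 s1^-1 s2 s4 s3 s1^-1 s3 on 5 strands, 10 crossings.
Compute on β:
Braid: s1^-1 s4 s3^-1 s4 s1^-1 s2 s4 s3 s1^-1 s3 on 5 strands, 10 crossings.
Writhe w = (#positive) - (#negative) = 6 - 4 = 2.
Enumerate smoothing states for the bracket polynomial. There are 2^10 = 1024 states.
Smooth each crossing (0=||, 1=⌣⌢); contribution A^(Σ sign_k(1-2s_k)) * d^(L-1).
Tabulate the states by total A-exponent and number of loops L (A-exp: L × count):
  A^10: L=5 ×1
  A^8: L=4 ×7, L=6 ×3
  A^6: L=3 ×18, L=5 ×26, L=7 ×1
  A^4: L=2 ×21, L=4 ×85, L=6 ×14
  A^2: L=1 ×9, L=3 ×137, L=5 ×62, L=7 ×2
  A^0: L=2 ×105, L=4 ×132, L=6 ×15
  A^-2: L=1 ×30, L=3 ×132, L=5 ×47, L=7 ×1
  A^-4: L=2 ×49, L=4 ×65, L=6 ×6
  A^-6: L=3 ×31, L=5 ×14
  A^-8: L=4 ×9, L=6 ×1
  A^-10: L=5 ×1
Each group contributes A^e * Σ count * d^(L-1):
Powers of d = -A^2 - A^-2: d^2 = A^4 + 2 + A^-4; d^3 = -A^6 - 3*A^2 - 3*A^-2 - A^-6; d^4 = A^8 + 4*A^4 + 6 + 4*A^-4 + A^-8; d^5 = -A^10 - 5*A^6 - 10*A^2 - 10*A^-2 - 5*A^-6 - A^-10; d^6 = A^12 + 6*A^8 + 15*A^4 + 20 + 15*A^-4 + 6*A^-8 + A^-12.
  A^10 * (d^4) = A^18 + 4*A^14 + 6*A^10 + 4*A^6 + A^2
  A^8 * (7*d^3 + 3*d^5) = -3*A^18 - 22*A^14 - 51*A^10 - 51*A^6 - 22*A^2 - 3*A^-2
  A^6 * (18*d^2 + 26*d^4 + d^6) = A^18 + 32*A^14 + 137*A^10 + 212*A^6 + 137*A^2 + 32*A^-2 + A^-6
  A^4 * (21*d + 85*d^3 + 14*d^5) = -14*A^14 - 155*A^10 - 416*A^6 - 416*A^2 - 155*A^-2 - 14*A^-6
  A^2 * (9 + 137*d^2 + 62*d^4 + 2*d^6) = 2*A^14 + 74*A^10 + 415*A^6 + 695*A^2 + 415*A^-2 + 74*A^-6 + 2*A^-10
  A^0 * (105*d + 132*d^3 + 15*d^5) = -15*A^10 - 207*A^6 - 651*A^2 - 651*A^-2 - 207*A^-6 - 15*A^-10
  A^-2 * (30 + 132*d^2 + 47*d^4 + d^6) = A^10 + 53*A^6 + 335*A^2 + 596*A^-2 + 335*A^-6 + 53*A^-10 + A^-14
  A^-4 * (49*d + 65*d^3 + 6*d^5) = -6*A^6 - 95*A^2 - 304*A^-2 - 304*A^-6 - 95*A^-10 - 6*A^-14
  A^-6 * (31*d^2 + 14*d^4) = 14*A^2 + 87*A^-2 + 146*A^-6 + 87*A^-10 + 14*A^-14
  A^-8 * (9*d^3 + d^5) = -A^2 - 14*A^-2 - 37*A^-6 - 37*A^-10 - 14*A^-14 - A^-18
  A^-10 * (d^4) = A^-2 + 4*A^-6 + 6*A^-10 + 4*A^-14 + A^-18
Summing the groups: <K> = -A^18 + 2*A^14 - 3*A^10 + 4*A^6 - 3*A^2 + 4*A^-2 - 2*A^-6 + A^-10 - A^-14
Normalise by the writhe: (-A^3)^(-w) = (-A^3)^(-2) = A^-6, so f(A) = A^-6 * <K> = -A^12 + 2*A^8 - 3*A^4 + 4 - 3*A^-4 + 4*A^-8 - 2*A^-12 + A^-16 - A^-20.
Substitute A = t^(-1/4), i.e. A^e → t^(-e/4): V(t) = -t^5 + t^4 - 2*t^3 + 4*t^2 - 3*t + 4 - 3*t^-1 + 2*t^-2 - t^-3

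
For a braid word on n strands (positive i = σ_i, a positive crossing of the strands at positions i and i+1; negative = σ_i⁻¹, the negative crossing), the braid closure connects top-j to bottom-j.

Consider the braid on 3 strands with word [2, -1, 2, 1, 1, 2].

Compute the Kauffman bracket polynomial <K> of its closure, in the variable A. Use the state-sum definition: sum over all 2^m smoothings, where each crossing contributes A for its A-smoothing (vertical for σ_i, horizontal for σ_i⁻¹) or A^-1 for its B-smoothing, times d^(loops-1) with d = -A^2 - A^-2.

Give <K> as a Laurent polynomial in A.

Braid: s2 s1^-1 s2 s1 s1 s2 on 3 strands, 6 crossings.
Writhe w = (#positive) - (#negative) = 5 - 1 = 4.
Computing the Kauffman bracket via state sum. There are 2^6 = 64 states.
Smooth each crossing (0=||, 1=⌣⌢); contribution A^(Σ sign_k(1-2s_k)) * d^(L-1).
Tabulate the states by total A-exponent and number of loops L (A-exp: L × count):
  A^6: L=2 ×1
  A^4: L=1 ×3, L=3 ×3
  A^2: L=2 ×14, L=4 ×1
  A^0: L=1 ×10, L=3 ×10
  A^-2: L=2 ×13, L=4 ×2
  A^-4: L=3 ×6
  A^-6: L=4 ×1
Each group contributes A^e * Σ count * d^(L-1):
Powers of d = -A^2 - A^-2: d^2 = A^4 + 2 + A^-4; d^3 = -A^6 - 3*A^2 - 3*A^-2 - A^-6.
  A^6 * (d) = -A^8 - A^4
  A^4 * (3 + 3*d^2) = 3*A^8 + 9*A^4 + 3
  A^2 * (14*d + d^3) = -A^8 - 17*A^4 - 17 - A^-4
  A^0 * (10 + 10*d^2) = 10*A^4 + 30 + 10*A^-4
  A^-2 * (13*d + 2*d^3) = -2*A^4 - 19 - 19*A^-4 - 2*A^-8
  A^-4 * (6*d^2) = 6 + 12*A^-4 + 6*A^-8
  A^-6 * (d^3) = -1 - 3*A^-4 - 3*A^-8 - A^-12
Summing the groups: <K> = A^8 - A^4 + 2 - A^-4 + A^-8 - A^-12

Answer: A^8 - A^4 + 2 - A^-4 + A^-8 - A^-12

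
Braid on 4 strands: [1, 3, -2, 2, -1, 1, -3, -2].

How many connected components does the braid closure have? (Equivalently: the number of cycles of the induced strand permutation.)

Track the strand permutation on 4 strands, starting from identity.
  step 1: s1 swaps positions 1,2 -> [2 1 3 4]
  step 2: s3 swaps positions 3,4 -> [2 1 4 3]
  step 3: s2^-1 swaps positions 2,3 -> [2 4 1 3]
  step 4: s2 swaps positions 2,3 -> [2 1 4 3]
  step 5: s1^-1 swaps positions 1,2 -> [1 2 4 3]
  step 6: s1 swaps positions 1,2 -> [2 1 4 3]
  step 7: s3^-1 swaps positions 3,4 -> [2 1 3 4]
  step 8: s2^-1 swaps positions 2,3 -> [2 3 1 4]
Final permutation (position -> original strand): [2 3 1 4]
Closure components = cycle count of this permutation = 2.

Answer: 2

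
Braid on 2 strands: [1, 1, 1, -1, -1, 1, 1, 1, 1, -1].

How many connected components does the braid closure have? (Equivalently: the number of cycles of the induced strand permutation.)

2

Derivation:
Track the strand permutation on 2 strands, starting from identity.
  step 1: s1 swaps positions 1,2 -> [2 1]
  step 2: s1 swaps positions 1,2 -> [1 2]
  step 3: s1 swaps positions 1,2 -> [2 1]
  step 4: s1^-1 swaps positions 1,2 -> [1 2]
  step 5: s1^-1 swaps positions 1,2 -> [2 1]
  step 6: s1 swaps positions 1,2 -> [1 2]
  step 7: s1 swaps positions 1,2 -> [2 1]
  step 8: s1 swaps positions 1,2 -> [1 2]
  step 9: s1 swaps positions 1,2 -> [2 1]
  step 10: s1^-1 swaps positions 1,2 -> [1 2]
Final permutation (position -> original strand): [1 2]
Closure components = cycle count of this permutation = 2.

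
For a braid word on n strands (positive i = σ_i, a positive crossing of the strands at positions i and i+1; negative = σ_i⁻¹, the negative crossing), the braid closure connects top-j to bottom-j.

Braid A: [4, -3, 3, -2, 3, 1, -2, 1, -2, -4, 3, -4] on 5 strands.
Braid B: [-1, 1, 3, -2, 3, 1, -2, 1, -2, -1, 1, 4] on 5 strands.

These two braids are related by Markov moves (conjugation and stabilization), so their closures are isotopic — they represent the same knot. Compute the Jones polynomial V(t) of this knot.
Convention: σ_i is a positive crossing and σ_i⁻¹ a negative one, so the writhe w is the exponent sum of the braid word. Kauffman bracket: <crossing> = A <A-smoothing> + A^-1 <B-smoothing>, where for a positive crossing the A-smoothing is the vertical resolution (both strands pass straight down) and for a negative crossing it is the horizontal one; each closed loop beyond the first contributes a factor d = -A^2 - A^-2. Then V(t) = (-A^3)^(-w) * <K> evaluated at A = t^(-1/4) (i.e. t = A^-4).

Markov-equivalent braids have isotopic closures, hence identical knot invariants. Strip the Markov moves from each word to reach a common short braid β, then compute V(t) once on β.
Braid A: s4 s3^-1 s3 s2^-1 s3 s1 s2^-1 s1 s2^-1 s4^-1 s3 s4^-1 on 5 strands reduces by inverse Markov moves (closure unchanged at each step):
  Deconjugate: the word is γ·β·γ⁻¹ with γ = s4 s3^-1 (prefix) and γ⁻¹ = s3 s4^-1 (suffix); strip both.
  Destabilize: the word has the form β·s4^-1 where s4^-1 occurs only as the final letter (β ∈ B_4); drop it and the last strand → 4 strands.
Reduced to β = s3 s2^-1 s3 s1 s2^-1 s1 s2^-1 on 4 strands, 7 crossings.
Braid B: s1^-1 s1 s3 s2^-1 s3 s1 s2^-1 s1 s2^-1 s1^-1 s1 s4 on 5 strands reduces by inverse Markov moves (closure unchanged at each step):
  Destabilize: the word has the form β·s4 where s4 occurs only as the final letter (β ∈ B_4); drop it and the last strand → 4 strands.
  Deconjugate: the word is γ·β·γ⁻¹ with γ = s1^-1 s1 (prefix) and γ⁻¹ = s1^-1 s1 (suffix); strip both.
Reduced to β = s3 s2^-1 s3 s1 s2^-1 s1 s2^-1 on 4 strands, 7 crossings.
Both give the same β = s3 s2^-1 s3 s1 s2^-1 s1 s2^-1 on 4 strands, so one state sum suffices:
Braid: s3 s2^-1 s3 s1 s2^-1 s1 s2^-1 on 4 strands, 7 crossings.
Writhe w = (#positive) - (#negative) = 4 - 3 = 1.
Enumerate smoothing states for the bracket polynomial. There are 2^7 = 128 states.
For each crossing: s=0 is the vertical smoothing, s=1 horizontal. Crossing k contributes A^(sign_k * (1 - 2*s_k)); loop factor d = -A^2 - A^-2.
Tabulate the states by total A-exponent and number of loops L (A-exp: L × count):
  A^7: L=5 ×1
  A^5: L=4 ×7
  A^3: L=3 ×21
  A^1: L=2 ×32, L=4 ×3
  A^-1: L=1 ×21, L=3 ×14
  A^-3: L=2 ×19, L=4 ×2
  A^-5: L=3 ×7
  A^-7: L=4 ×1
Each group contributes A^e * Σ count * d^(L-1):
Powers of d = -A^2 - A^-2: d^2 = A^4 + 2 + A^-4; d^3 = -A^6 - 3*A^2 - 3*A^-2 - A^-6; d^4 = A^8 + 4*A^4 + 6 + 4*A^-4 + A^-8.
  A^7 * (d^4) = A^15 + 4*A^11 + 6*A^7 + 4*A^3 + A^-1
  A^5 * (7*d^3) = -7*A^11 - 21*A^7 - 21*A^3 - 7*A^-1
  A^3 * (21*d^2) = 21*A^7 + 42*A^3 + 21*A^-1
  A^1 * (32*d + 3*d^3) = -3*A^7 - 41*A^3 - 41*A^-1 - 3*A^-5
  A^-1 * (21 + 14*d^2) = 14*A^3 + 49*A^-1 + 14*A^-5
  A^-3 * (19*d + 2*d^3) = -2*A^3 - 25*A^-1 - 25*A^-5 - 2*A^-9
  A^-5 * (7*d^2) = 7*A^-1 + 14*A^-5 + 7*A^-9
  A^-7 * (d^3) = -A^-1 - 3*A^-5 - 3*A^-9 - A^-13
Summing the groups: <K> = A^15 - 3*A^11 + 3*A^7 - 4*A^3 + 4*A^-1 - 3*A^-5 + 2*A^-9 - A^-13
Normalise by the writhe: (-A^3)^(-w) = (-A^3)^(-1) = -A^-3, so f(A) = -A^-3 * <K> = -A^12 + 3*A^8 - 3*A^4 + 4 - 4*A^-4 + 3*A^-8 - 2*A^-12 + A^-16.
Substitute A = t^(-1/4), i.e. A^e → t^(-e/4): V(t) = t^4 - 2*t^3 + 3*t^2 - 4*t + 4 - 3*t^-1 + 3*t^-2 - t^-3

Answer: t^4 - 2*t^3 + 3*t^2 - 4*t + 4 - 3*t^-1 + 3*t^-2 - t^-3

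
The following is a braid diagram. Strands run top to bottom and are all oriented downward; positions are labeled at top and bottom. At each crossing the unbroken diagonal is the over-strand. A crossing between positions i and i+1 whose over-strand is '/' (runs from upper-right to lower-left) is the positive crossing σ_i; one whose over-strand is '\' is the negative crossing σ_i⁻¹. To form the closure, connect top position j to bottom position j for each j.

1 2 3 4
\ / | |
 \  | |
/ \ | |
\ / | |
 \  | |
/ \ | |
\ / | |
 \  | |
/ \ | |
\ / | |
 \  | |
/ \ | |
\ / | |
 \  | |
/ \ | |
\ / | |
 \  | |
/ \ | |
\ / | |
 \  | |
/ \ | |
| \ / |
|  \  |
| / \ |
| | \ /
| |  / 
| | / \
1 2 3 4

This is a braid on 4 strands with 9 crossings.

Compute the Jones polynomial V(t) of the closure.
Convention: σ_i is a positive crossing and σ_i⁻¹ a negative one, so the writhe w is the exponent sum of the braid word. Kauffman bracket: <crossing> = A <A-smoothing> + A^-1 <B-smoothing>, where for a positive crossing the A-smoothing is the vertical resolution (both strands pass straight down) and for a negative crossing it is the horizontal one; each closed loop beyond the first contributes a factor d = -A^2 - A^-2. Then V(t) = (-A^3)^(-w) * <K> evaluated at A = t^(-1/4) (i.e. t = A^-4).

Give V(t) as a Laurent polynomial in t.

Reading the diagram top to bottom ('/'-over between positions i,i+1 = s_i, '\'-over = s_i^-1): braid word = s1^-1 s1^-1 s1^-1 s1^-1 s1^-1 s1^-1 s1^-1 s2^-1 s3.
The presented braid s1^-1 s1^-1 s1^-1 s1^-1 s1^-1 s1^-1 s1^-1 s2^-1 s3 on 4 strands reduces by inverse Markov moves (closure unchanged at each step):
  Destabilize: the word has the form β·s3 where s3 occurs only as the final letter (β ∈ B_3); drop it and the last strand → 3 strands.
  Destabilize: the word has the form β·s2^-1 where s2^-1 occurs only as the final letter (β ∈ B_2); drop it and the last strand → 2 strands.
Reduced to β = s1^-1 s1^-1 s1^-1 s1^-1 s1^-1 s1^-1 s1^-1 on 2 strands, 7 crossings.
Compute on β:
Braid: s1^-1 s1^-1 s1^-1 s1^-1 s1^-1 s1^-1 s1^-1 on 2 strands, 7 crossings.
Writhe w = (#positive) - (#negative) = 0 - 7 = -7.
State-sum expansion of <K>. There are 2^7 = 128 states.
Smooth each crossing (0=||, 1=⌣⌢); contribution A^(Σ sign_k(1-2s_k)) * d^(L-1).
Tabulate the states by total A-exponent and number of loops L (A-exp: L × count):
  A^7: L=7 ×1
  A^5: L=6 ×7
  A^3: L=5 ×21
  A^1: L=4 ×35
  A^-1: L=3 ×35
  A^-3: L=2 ×21
  A^-5: L=1 ×7
  A^-7: L=2 ×1
Each group contributes A^e * Σ count * d^(L-1):
Powers of d = -A^2 - A^-2: d^2 = A^4 + 2 + A^-4; d^3 = -A^6 - 3*A^2 - 3*A^-2 - A^-6; d^4 = A^8 + 4*A^4 + 6 + 4*A^-4 + A^-8; d^5 = -A^10 - 5*A^6 - 10*A^2 - 10*A^-2 - 5*A^-6 - A^-10; d^6 = A^12 + 6*A^8 + 15*A^4 + 20 + 15*A^-4 + 6*A^-8 + A^-12.
  A^7 * (d^6) = A^19 + 6*A^15 + 15*A^11 + 20*A^7 + 15*A^3 + 6*A^-1 + A^-5
  A^5 * (7*d^5) = -7*A^15 - 35*A^11 - 70*A^7 - 70*A^3 - 35*A^-1 - 7*A^-5
  A^3 * (21*d^4) = 21*A^11 + 84*A^7 + 126*A^3 + 84*A^-1 + 21*A^-5
  A^1 * (35*d^3) = -35*A^7 - 105*A^3 - 105*A^-1 - 35*A^-5
  A^-1 * (35*d^2) = 35*A^3 + 70*A^-1 + 35*A^-5
  A^-3 * (21*d) = -21*A^-1 - 21*A^-5
  A^-5 * (7) = 7*A^-5
  A^-7 * (d) = -A^-5 - A^-9
Summing the groups: <K> = A^19 - A^15 + A^11 - A^7 + A^3 - A^-1 - A^-9
Normalise by the writhe: (-A^3)^(-w) = (-A^3)^(7) = -A^21, so f(A) = -A^21 * <K> = -A^40 + A^36 - A^32 + A^28 - A^24 + A^20 + A^12.
Substitute A = t^(-1/4), i.e. A^e → t^(-e/4): V(t) = t^-3 + t^-5 - t^-6 + t^-7 - t^-8 + t^-9 - t^-10

Answer: t^-3 + t^-5 - t^-6 + t^-7 - t^-8 + t^-9 - t^-10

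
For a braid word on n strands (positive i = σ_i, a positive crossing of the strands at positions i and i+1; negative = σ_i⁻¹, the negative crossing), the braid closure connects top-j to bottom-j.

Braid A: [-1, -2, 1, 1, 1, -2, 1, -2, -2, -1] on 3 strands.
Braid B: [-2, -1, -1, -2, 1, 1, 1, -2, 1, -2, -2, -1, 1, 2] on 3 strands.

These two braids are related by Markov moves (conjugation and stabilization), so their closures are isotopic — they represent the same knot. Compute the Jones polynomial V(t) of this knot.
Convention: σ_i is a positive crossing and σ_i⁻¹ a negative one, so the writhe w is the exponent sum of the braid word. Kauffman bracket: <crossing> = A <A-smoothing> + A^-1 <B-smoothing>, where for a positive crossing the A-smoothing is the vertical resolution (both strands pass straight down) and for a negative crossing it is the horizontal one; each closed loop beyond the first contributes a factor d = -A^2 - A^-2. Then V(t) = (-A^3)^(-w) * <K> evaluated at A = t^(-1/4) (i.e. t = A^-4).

Markov-equivalent braids have isotopic closures, hence identical knot invariants. Strip the Markov moves from each word to reach a common short braid β, then compute V(t) once on β.
Braid A: s1^-1 s2^-1 s1 s1 s1 s2^-1 s1 s2^-1 s2^-1 s1^-1 on 3 strands has no conjugating prefix/suffix or stabilization to strip; take β = s1^-1 s2^-1 s1 s1 s1 s2^-1 s1 s2^-1 s2^-1 s1^-1.
Braid B: s2^-1 s1^-1 s1^-1 s2^-1 s1 s1 s1 s2^-1 s1 s2^-1 s2^-1 s1^-1 s1 s2 on 3 strands reduces by inverse Markov moves (closure unchanged at each step):
  Deconjugate: the word is γ·β·γ⁻¹ with γ = s2^-1 s1^-1 (prefix) and γ⁻¹ = s1 s2 (suffix); strip both.
Reduced to β = s1^-1 s2^-1 s1 s1 s1 s2^-1 s1 s2^-1 s2^-1 s1^-1 on 3 strands, 10 crossings.
Both give the same β = s1^-1 s2^-1 s1 s1 s1 s2^-1 s1 s2^-1 s2^-1 s1^-1 on 3 strands, so one state sum suffices:
Braid: s1^-1 s2^-1 s1 s1 s1 s2^-1 s1 s2^-1 s2^-1 s1^-1 on 3 strands, 10 crossings.
Writhe w = (#positive) - (#negative) = 4 - 6 = -2.
Computing the Kauffman bracket via state sum. There are 2^10 = 1024 states.
Each crossing splits two ways (0=vertical, 1=horizontal). The state's weight is A^(#A-smoothings - #B-smoothings) * d^(loops - 1).
Tabulate the states by total A-exponent and number of loops L (A-exp: L × count):
  A^10: L=5 ×1
  A^8: L=4 ×10
  A^6: L=3 ×38, L=5 ×7
  A^4: L=2 ×67, L=4 ×49, L=6 ×4
  A^2: L=1 ×46, L=3 ×130, L=5 ×33, L=7 ×1
  A^0: L=2 ×131, L=4 ×110, L=6 ×11
  A^-2: L=1 ×25, L=3 ×133, L=5 ×51, L=7 ×1
  A^-4: L=2 ×37, L=4 ×72, L=6 ×11
  A^-6: L=3 ×25, L=5 ×19, L=7 ×1
  A^-8: L=4 ×8, L=6 ×2
  A^-10: L=5 ×1
Each group contributes A^e * Σ count * d^(L-1):
Powers of d = -A^2 - A^-2: d^2 = A^4 + 2 + A^-4; d^3 = -A^6 - 3*A^2 - 3*A^-2 - A^-6; d^4 = A^8 + 4*A^4 + 6 + 4*A^-4 + A^-8; d^5 = -A^10 - 5*A^6 - 10*A^2 - 10*A^-2 - 5*A^-6 - A^-10; d^6 = A^12 + 6*A^8 + 15*A^4 + 20 + 15*A^-4 + 6*A^-8 + A^-12.
  A^10 * (d^4) = A^18 + 4*A^14 + 6*A^10 + 4*A^6 + A^2
  A^8 * (10*d^3) = -10*A^14 - 30*A^10 - 30*A^6 - 10*A^2
  A^6 * (38*d^2 + 7*d^4) = 7*A^14 + 66*A^10 + 118*A^6 + 66*A^2 + 7*A^-2
  A^4 * (67*d + 49*d^3 + 4*d^5) = -4*A^14 - 69*A^10 - 254*A^6 - 254*A^2 - 69*A^-2 - 4*A^-6
  A^2 * (46 + 130*d^2 + 33*d^4 + d^6) = A^14 + 39*A^10 + 277*A^6 + 524*A^2 + 277*A^-2 + 39*A^-6 + A^-10
  A^0 * (131*d + 110*d^3 + 11*d^5) = -11*A^10 - 165*A^6 - 571*A^2 - 571*A^-2 - 165*A^-6 - 11*A^-10
  A^-2 * (25 + 133*d^2 + 51*d^4 + d^6) = A^10 + 57*A^6 + 352*A^2 + 617*A^-2 + 352*A^-6 + 57*A^-10 + A^-14
  A^-4 * (37*d + 72*d^3 + 11*d^5) = -11*A^6 - 127*A^2 - 363*A^-2 - 363*A^-6 - 127*A^-10 - 11*A^-14
  A^-6 * (25*d^2 + 19*d^4 + d^6) = A^6 + 25*A^2 + 116*A^-2 + 184*A^-6 + 116*A^-10 + 25*A^-14 + A^-18
  A^-8 * (8*d^3 + 2*d^5) = -2*A^2 - 18*A^-2 - 44*A^-6 - 44*A^-10 - 18*A^-14 - 2*A^-18
  A^-10 * (d^4) = A^-2 + 4*A^-6 + 6*A^-10 + 4*A^-14 + A^-18
Summing the groups: <K> = A^18 - 2*A^14 + 2*A^10 - 3*A^6 + 4*A^2 - 3*A^-2 + 3*A^-6 - 2*A^-10 + A^-14
Normalise by the writhe: (-A^3)^(-w) = (-A^3)^(2) = A^6, so f(A) = A^6 * <K> = A^24 - 2*A^20 + 2*A^16 - 3*A^12 + 4*A^8 - 3*A^4 + 3 - 2*A^-4 + A^-8.
Substitute A = t^(-1/4), i.e. A^e → t^(-e/4): V(t) = t^2 - 2*t + 3 - 3*t^-1 + 4*t^-2 - 3*t^-3 + 2*t^-4 - 2*t^-5 + t^-6

Answer: t^2 - 2*t + 3 - 3*t^-1 + 4*t^-2 - 3*t^-3 + 2*t^-4 - 2*t^-5 + t^-6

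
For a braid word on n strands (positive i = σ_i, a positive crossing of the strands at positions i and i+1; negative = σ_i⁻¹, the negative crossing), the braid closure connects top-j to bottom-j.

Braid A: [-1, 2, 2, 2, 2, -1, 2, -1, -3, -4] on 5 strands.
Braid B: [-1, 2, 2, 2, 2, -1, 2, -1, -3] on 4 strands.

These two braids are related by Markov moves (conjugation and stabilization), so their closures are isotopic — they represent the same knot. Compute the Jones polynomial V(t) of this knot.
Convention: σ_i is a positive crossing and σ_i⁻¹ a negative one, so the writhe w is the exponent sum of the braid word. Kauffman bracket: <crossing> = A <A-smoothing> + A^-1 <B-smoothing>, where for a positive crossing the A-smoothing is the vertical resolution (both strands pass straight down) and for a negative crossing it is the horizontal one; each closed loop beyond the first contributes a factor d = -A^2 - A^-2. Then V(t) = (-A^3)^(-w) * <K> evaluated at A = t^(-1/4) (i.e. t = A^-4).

Markov-equivalent braids have isotopic closures, hence identical knot invariants. Strip the Markov moves from each word to reach a common short braid β, then compute V(t) once on β.
Braid A: s1^-1 s2 s2 s2 s2 s1^-1 s2 s1^-1 s3^-1 s4^-1 on 5 strands reduces by inverse Markov moves (closure unchanged at each step):
  Destabilize: the word has the form β·s4^-1 where s4^-1 occurs only as the final letter (β ∈ B_4); drop it and the last strand → 4 strands.
  Destabilize: the word has the form β·s3^-1 where s3^-1 occurs only as the final letter (β ∈ B_3); drop it and the last strand → 3 strands.
Reduced to β = s1^-1 s2 s2 s2 s2 s1^-1 s2 s1^-1 on 3 strands, 8 crossings.
Braid B: s1^-1 s2 s2 s2 s2 s1^-1 s2 s1^-1 s3^-1 on 4 strands reduces by inverse Markov moves (closure unchanged at each step):
  Destabilize: the word has the form β·s3^-1 where s3^-1 occurs only as the final letter (β ∈ B_3); drop it and the last strand → 3 strands.
Reduced to β = s1^-1 s2 s2 s2 s2 s1^-1 s2 s1^-1 on 3 strands, 8 crossings.
Both give the same β = s1^-1 s2 s2 s2 s2 s1^-1 s2 s1^-1 on 3 strands, so one state sum suffices:
Braid: s1^-1 s2 s2 s2 s2 s1^-1 s2 s1^-1 on 3 strands, 8 crossings.
Writhe w = (#positive) - (#negative) = 5 - 3 = 2.
Enumerate smoothing states for the bracket polynomial. There are 2^8 = 256 states.
For each crossing: s=0 is the vertical smoothing, s=1 horizontal. Crossing k contributes A^(sign_k * (1 - 2*s_k)); loop factor d = -A^2 - A^-2.
Tabulate the states by total A-exponent and number of loops L (A-exp: L × count):
  A^8: L=4 ×1
  A^6: L=3 ×8
  A^4: L=2 ×22, L=4 ×6
  A^2: L=1 ×23, L=3 ×29, L=5 ×4
  A^0: L=2 ×47, L=4 ×22, L=6 ×1
  A^-2: L=3 ×48, L=5 ×8
  A^-4: L=4 ×27, L=6 ×1
  A^-6: L=5 ×8
  A^-8: L=6 ×1
Each group contributes A^e * Σ count * d^(L-1):
Powers of d = -A^2 - A^-2: d^2 = A^4 + 2 + A^-4; d^3 = -A^6 - 3*A^2 - 3*A^-2 - A^-6; d^4 = A^8 + 4*A^4 + 6 + 4*A^-4 + A^-8; d^5 = -A^10 - 5*A^6 - 10*A^2 - 10*A^-2 - 5*A^-6 - A^-10.
  A^8 * (d^3) = -A^14 - 3*A^10 - 3*A^6 - A^2
  A^6 * (8*d^2) = 8*A^10 + 16*A^6 + 8*A^2
  A^4 * (22*d + 6*d^3) = -6*A^10 - 40*A^6 - 40*A^2 - 6*A^-2
  A^2 * (23 + 29*d^2 + 4*d^4) = 4*A^10 + 45*A^6 + 105*A^2 + 45*A^-2 + 4*A^-6
  A^0 * (47*d + 22*d^3 + d^5) = -A^10 - 27*A^6 - 123*A^2 - 123*A^-2 - 27*A^-6 - A^-10
  A^-2 * (48*d^2 + 8*d^4) = 8*A^6 + 80*A^2 + 144*A^-2 + 80*A^-6 + 8*A^-10
  A^-4 * (27*d^3 + d^5) = -A^6 - 32*A^2 - 91*A^-2 - 91*A^-6 - 32*A^-10 - A^-14
  A^-6 * (8*d^4) = 8*A^2 + 32*A^-2 + 48*A^-6 + 32*A^-10 + 8*A^-14
  A^-8 * (d^5) = -A^2 - 5*A^-2 - 10*A^-6 - 10*A^-10 - 5*A^-14 - A^-18
Summing the groups: <K> = -A^14 + 2*A^10 - 2*A^6 + 4*A^2 - 4*A^-2 + 4*A^-6 - 3*A^-10 + 2*A^-14 - A^-18
Normalise by the writhe: (-A^3)^(-w) = (-A^3)^(-2) = A^-6, so f(A) = A^-6 * <K> = -A^8 + 2*A^4 - 2 + 4*A^-4 - 4*A^-8 + 4*A^-12 - 3*A^-16 + 2*A^-20 - A^-24.
Substitute A = t^(-1/4), i.e. A^e → t^(-e/4): V(t) = -t^6 + 2*t^5 - 3*t^4 + 4*t^3 - 4*t^2 + 4*t - 2 + 2*t^-1 - t^-2

Answer: -t^6 + 2*t^5 - 3*t^4 + 4*t^3 - 4*t^2 + 4*t - 2 + 2*t^-1 - t^-2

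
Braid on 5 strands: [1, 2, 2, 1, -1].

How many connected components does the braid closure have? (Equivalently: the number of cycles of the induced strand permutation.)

4

Derivation:
Track the strand permutation on 5 strands, starting from identity.
  step 1: s1 swaps positions 1,2 -> [2 1 3 4 5]
  step 2: s2 swaps positions 2,3 -> [2 3 1 4 5]
  step 3: s2 swaps positions 2,3 -> [2 1 3 4 5]
  step 4: s1 swaps positions 1,2 -> [1 2 3 4 5]
  step 5: s1^-1 swaps positions 1,2 -> [2 1 3 4 5]
Final permutation (position -> original strand): [2 1 3 4 5]
Closure components = cycle count of this permutation = 4.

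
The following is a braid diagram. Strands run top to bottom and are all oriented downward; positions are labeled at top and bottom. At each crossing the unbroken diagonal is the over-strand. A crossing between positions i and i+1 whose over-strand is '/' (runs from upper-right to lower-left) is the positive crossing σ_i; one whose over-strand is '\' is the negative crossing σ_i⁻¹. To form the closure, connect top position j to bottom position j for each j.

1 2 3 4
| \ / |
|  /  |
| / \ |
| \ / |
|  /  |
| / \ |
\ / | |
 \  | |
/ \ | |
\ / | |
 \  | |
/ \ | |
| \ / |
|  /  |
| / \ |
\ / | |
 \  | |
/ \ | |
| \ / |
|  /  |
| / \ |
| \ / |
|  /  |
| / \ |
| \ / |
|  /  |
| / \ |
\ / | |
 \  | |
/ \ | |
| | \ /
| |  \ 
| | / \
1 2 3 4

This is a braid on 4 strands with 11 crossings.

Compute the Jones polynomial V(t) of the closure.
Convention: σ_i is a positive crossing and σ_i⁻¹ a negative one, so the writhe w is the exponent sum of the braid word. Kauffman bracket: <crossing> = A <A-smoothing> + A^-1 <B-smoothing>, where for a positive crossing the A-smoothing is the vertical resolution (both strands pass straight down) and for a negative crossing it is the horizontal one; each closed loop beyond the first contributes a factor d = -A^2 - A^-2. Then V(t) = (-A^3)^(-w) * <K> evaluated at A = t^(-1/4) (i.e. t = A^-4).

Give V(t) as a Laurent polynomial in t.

t^7 - 3*t^6 + 6*t^5 - 9*t^4 + 11*t^3 - 12*t^2 + 11*t - 8 + 6*t^-1 - 3*t^-2 + t^-3

Derivation:
Reading the diagram top to bottom ('/'-over between positions i,i+1 = s_i, '\'-over = s_i^-1): braid word = s2 s2 s1^-1 s1^-1 s2 s1^-1 s2 s2 s2 s1^-1 s3^-1.
The presented braid s2 s2 s1^-1 s1^-1 s2 s1^-1 s2 s2 s2 s1^-1 s3^-1 on 4 strands reduces by inverse Markov moves (closure unchanged at each step):
  Destabilize: the word has the form β·s3^-1 where s3^-1 occurs only as the final letter (β ∈ B_3); drop it and the last strand → 3 strands.
Reduced to β = s2 s2 s1^-1 s1^-1 s2 s1^-1 s2 s2 s2 s1^-1 on 3 strands, 10 crossings.
Compute on β:
Braid: s2 s2 s1^-1 s1^-1 s2 s1^-1 s2 s2 s2 s1^-1 on 3 strands, 10 crossings.
Writhe w = (#positive) - (#negative) = 6 - 4 = 2.
Enumerate smoothing states for the bracket polynomial. There are 2^10 = 1024 states.
Smooth each crossing (0=||, 1=⌣⌢); contribution A^(Σ sign_k(1-2s_k)) * d^(L-1).
Tabulate the states by total A-exponent and number of loops L (A-exp: L × count):
  A^10: L=5 ×1
  A^8: L=4 ×10
  A^6: L=3 ×41, L=5 ×4
  A^4: L=2 ×81, L=4 ×38, L=6 ×1
  A^2: L=1 ×71, L=3 ×117, L=5 ×22
  A^0: L=2 ×154, L=4 ×91, L=6 ×7
  A^-2: L=3 ×168, L=5 ×41, L=7 ×1
  A^-4: L=4 ×110, L=6 ×10
  A^-6: L=5 ×44, L=7 ×1
  A^-8: L=6 ×10
  A^-10: L=7 ×1
Each group contributes A^e * Σ count * d^(L-1):
Powers of d = -A^2 - A^-2: d^2 = A^4 + 2 + A^-4; d^3 = -A^6 - 3*A^2 - 3*A^-2 - A^-6; d^4 = A^8 + 4*A^4 + 6 + 4*A^-4 + A^-8; d^5 = -A^10 - 5*A^6 - 10*A^2 - 10*A^-2 - 5*A^-6 - A^-10; d^6 = A^12 + 6*A^8 + 15*A^4 + 20 + 15*A^-4 + 6*A^-8 + A^-12.
  A^10 * (d^4) = A^18 + 4*A^14 + 6*A^10 + 4*A^6 + A^2
  A^8 * (10*d^3) = -10*A^14 - 30*A^10 - 30*A^6 - 10*A^2
  A^6 * (41*d^2 + 4*d^4) = 4*A^14 + 57*A^10 + 106*A^6 + 57*A^2 + 4*A^-2
  A^4 * (81*d + 38*d^3 + d^5) = -A^14 - 43*A^10 - 205*A^6 - 205*A^2 - 43*A^-2 - A^-6
  A^2 * (71 + 117*d^2 + 22*d^4) = 22*A^10 + 205*A^6 + 437*A^2 + 205*A^-2 + 22*A^-6
  A^0 * (154*d + 91*d^3 + 7*d^5) = -7*A^10 - 126*A^6 - 497*A^2 - 497*A^-2 - 126*A^-6 - 7*A^-10
  A^-2 * (168*d^2 + 41*d^4 + d^6) = A^10 + 47*A^6 + 347*A^2 + 602*A^-2 + 347*A^-6 + 47*A^-10 + A^-14
  A^-4 * (110*d^3 + 10*d^5) = -10*A^6 - 160*A^2 - 430*A^-2 - 430*A^-6 - 160*A^-10 - 10*A^-14
  A^-6 * (44*d^4 + d^6) = A^6 + 50*A^2 + 191*A^-2 + 284*A^-6 + 191*A^-10 + 50*A^-14 + A^-18
  A^-8 * (10*d^5) = -10*A^2 - 50*A^-2 - 100*A^-6 - 100*A^-10 - 50*A^-14 - 10*A^-18
  A^-10 * (d^6) = A^2 + 6*A^-2 + 15*A^-6 + 20*A^-10 + 15*A^-14 + 6*A^-18 + A^-22
Summing the groups: <K> = A^18 - 3*A^14 + 6*A^10 - 8*A^6 + 11*A^2 - 12*A^-2 + 11*A^-6 - 9*A^-10 + 6*A^-14 - 3*A^-18 + A^-22
Normalise by the writhe: (-A^3)^(-w) = (-A^3)^(-2) = A^-6, so f(A) = A^-6 * <K> = A^12 - 3*A^8 + 6*A^4 - 8 + 11*A^-4 - 12*A^-8 + 11*A^-12 - 9*A^-16 + 6*A^-20 - 3*A^-24 + A^-28.
Substitute A = t^(-1/4), i.e. A^e → t^(-e/4): V(t) = t^7 - 3*t^6 + 6*t^5 - 9*t^4 + 11*t^3 - 12*t^2 + 11*t - 8 + 6*t^-1 - 3*t^-2 + t^-3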